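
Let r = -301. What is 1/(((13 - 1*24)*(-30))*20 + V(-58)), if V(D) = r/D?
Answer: 58/383101 ≈ 0.00015140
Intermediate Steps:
V(D) = -301/D
1/(((13 - 1*24)*(-30))*20 + V(-58)) = 1/(((13 - 1*24)*(-30))*20 - 301/(-58)) = 1/(((13 - 24)*(-30))*20 - 301*(-1/58)) = 1/(-11*(-30)*20 + 301/58) = 1/(330*20 + 301/58) = 1/(6600 + 301/58) = 1/(383101/58) = 58/383101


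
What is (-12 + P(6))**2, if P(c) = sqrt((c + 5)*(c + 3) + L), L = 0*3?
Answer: 243 - 72*sqrt(11) ≈ 4.2030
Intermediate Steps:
L = 0
P(c) = sqrt((3 + c)*(5 + c)) (P(c) = sqrt((c + 5)*(c + 3) + 0) = sqrt((5 + c)*(3 + c) + 0) = sqrt((3 + c)*(5 + c) + 0) = sqrt((3 + c)*(5 + c)))
(-12 + P(6))**2 = (-12 + sqrt(15 + 6**2 + 8*6))**2 = (-12 + sqrt(15 + 36 + 48))**2 = (-12 + sqrt(99))**2 = (-12 + 3*sqrt(11))**2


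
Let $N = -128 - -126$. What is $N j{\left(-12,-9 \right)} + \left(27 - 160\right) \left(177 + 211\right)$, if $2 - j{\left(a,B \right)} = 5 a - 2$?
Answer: $-51732$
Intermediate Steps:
$j{\left(a,B \right)} = 4 - 5 a$ ($j{\left(a,B \right)} = 2 - \left(5 a - 2\right) = 2 - \left(-2 + 5 a\right) = 4 - 5 a$)
$N = -2$ ($N = -128 + 126 = -2$)
$N j{\left(-12,-9 \right)} + \left(27 - 160\right) \left(177 + 211\right) = - 2 \left(4 - -60\right) + \left(27 - 160\right) \left(177 + 211\right) = - 2 \left(4 + 60\right) - 51604 = \left(-2\right) 64 - 51604 = -128 - 51604 = -51732$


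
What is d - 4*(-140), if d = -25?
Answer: 535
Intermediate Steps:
d - 4*(-140) = -25 - 4*(-140) = -25 + 560 = 535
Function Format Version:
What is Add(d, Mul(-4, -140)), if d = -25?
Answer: 535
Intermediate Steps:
Add(d, Mul(-4, -140)) = Add(-25, Mul(-4, -140)) = Add(-25, 560) = 535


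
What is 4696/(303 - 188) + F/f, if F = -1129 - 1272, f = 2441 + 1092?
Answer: 16314853/406295 ≈ 40.155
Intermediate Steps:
f = 3533
F = -2401
4696/(303 - 188) + F/f = 4696/(303 - 188) - 2401/3533 = 4696/115 - 2401*1/3533 = 4696*(1/115) - 2401/3533 = 4696/115 - 2401/3533 = 16314853/406295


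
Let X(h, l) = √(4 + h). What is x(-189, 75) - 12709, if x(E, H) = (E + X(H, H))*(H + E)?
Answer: 8837 - 114*√79 ≈ 7823.7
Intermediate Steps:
x(E, H) = (E + H)*(E + √(4 + H)) (x(E, H) = (E + √(4 + H))*(H + E) = (E + √(4 + H))*(E + H) = (E + H)*(E + √(4 + H)))
x(-189, 75) - 12709 = ((-189)² - 189*75 - 189*√(4 + 75) + 75*√(4 + 75)) - 12709 = (35721 - 14175 - 189*√79 + 75*√79) - 12709 = (21546 - 114*√79) - 12709 = 8837 - 114*√79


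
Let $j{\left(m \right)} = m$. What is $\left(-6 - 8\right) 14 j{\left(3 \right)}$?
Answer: $-588$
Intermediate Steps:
$\left(-6 - 8\right) 14 j{\left(3 \right)} = \left(-6 - 8\right) 14 \cdot 3 = \left(-14\right) 14 \cdot 3 = \left(-196\right) 3 = -588$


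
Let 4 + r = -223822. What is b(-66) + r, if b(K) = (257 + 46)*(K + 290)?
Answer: -155954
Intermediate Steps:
r = -223826 (r = -4 - 223822 = -223826)
b(K) = 87870 + 303*K (b(K) = 303*(290 + K) = 87870 + 303*K)
b(-66) + r = (87870 + 303*(-66)) - 223826 = (87870 - 19998) - 223826 = 67872 - 223826 = -155954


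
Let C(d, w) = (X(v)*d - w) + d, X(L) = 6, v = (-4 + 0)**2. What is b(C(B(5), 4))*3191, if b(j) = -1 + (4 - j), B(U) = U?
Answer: -89348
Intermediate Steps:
v = 16 (v = (-4)**2 = 16)
C(d, w) = -w + 7*d (C(d, w) = (6*d - w) + d = (-w + 6*d) + d = -w + 7*d)
b(j) = 3 - j
b(C(B(5), 4))*3191 = (3 - (-1*4 + 7*5))*3191 = (3 - (-4 + 35))*3191 = (3 - 1*31)*3191 = (3 - 31)*3191 = -28*3191 = -89348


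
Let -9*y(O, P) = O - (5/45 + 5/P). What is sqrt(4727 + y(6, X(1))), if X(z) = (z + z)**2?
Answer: sqrt(1531381)/18 ≈ 68.749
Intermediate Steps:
X(z) = 4*z**2 (X(z) = (2*z)**2 = 4*z**2)
y(O, P) = 1/81 - O/9 + 5/(9*P) (y(O, P) = -(O - (5/45 + 5/P))/9 = -(O - (5*(1/45) + 5/P))/9 = -(O - (1/9 + 5/P))/9 = -(O + (-1/9 - 5/P))/9 = -(-1/9 + O - 5/P)/9 = 1/81 - O/9 + 5/(9*P))
sqrt(4727 + y(6, X(1))) = sqrt(4727 + (45 - 4*1**2*(-1 + 9*6))/(81*((4*1**2)))) = sqrt(4727 + (45 - 4*1*(-1 + 54))/(81*((4*1)))) = sqrt(4727 + (1/81)*(45 - 1*4*53)/4) = sqrt(4727 + (1/81)*(1/4)*(45 - 212)) = sqrt(4727 + (1/81)*(1/4)*(-167)) = sqrt(4727 - 167/324) = sqrt(1531381/324) = sqrt(1531381)/18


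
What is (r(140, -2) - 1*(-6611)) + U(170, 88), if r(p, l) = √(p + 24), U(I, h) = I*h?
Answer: 21571 + 2*√41 ≈ 21584.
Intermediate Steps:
r(p, l) = √(24 + p)
(r(140, -2) - 1*(-6611)) + U(170, 88) = (√(24 + 140) - 1*(-6611)) + 170*88 = (√164 + 6611) + 14960 = (2*√41 + 6611) + 14960 = (6611 + 2*√41) + 14960 = 21571 + 2*√41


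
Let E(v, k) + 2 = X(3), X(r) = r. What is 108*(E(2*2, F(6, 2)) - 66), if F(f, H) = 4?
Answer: -7020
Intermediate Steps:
E(v, k) = 1 (E(v, k) = -2 + 3 = 1)
108*(E(2*2, F(6, 2)) - 66) = 108*(1 - 66) = 108*(-65) = -7020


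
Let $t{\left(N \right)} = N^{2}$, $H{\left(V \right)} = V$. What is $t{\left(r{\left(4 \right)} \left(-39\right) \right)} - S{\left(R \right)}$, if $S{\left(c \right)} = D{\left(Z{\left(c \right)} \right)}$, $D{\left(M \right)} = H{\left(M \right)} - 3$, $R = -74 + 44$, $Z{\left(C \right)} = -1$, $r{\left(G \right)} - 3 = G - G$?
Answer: $13693$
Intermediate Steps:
$r{\left(G \right)} = 3$ ($r{\left(G \right)} = 3 + \left(G - G\right) = 3 + 0 = 3$)
$R = -30$
$D{\left(M \right)} = -3 + M$ ($D{\left(M \right)} = M - 3 = -3 + M$)
$S{\left(c \right)} = -4$ ($S{\left(c \right)} = -3 - 1 = -4$)
$t{\left(r{\left(4 \right)} \left(-39\right) \right)} - S{\left(R \right)} = \left(3 \left(-39\right)\right)^{2} - -4 = \left(-117\right)^{2} + 4 = 13689 + 4 = 13693$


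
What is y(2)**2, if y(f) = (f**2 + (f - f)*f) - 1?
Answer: 9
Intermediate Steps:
y(f) = -1 + f**2 (y(f) = (f**2 + 0*f) - 1 = (f**2 + 0) - 1 = f**2 - 1 = -1 + f**2)
y(2)**2 = (-1 + 2**2)**2 = (-1 + 4)**2 = 3**2 = 9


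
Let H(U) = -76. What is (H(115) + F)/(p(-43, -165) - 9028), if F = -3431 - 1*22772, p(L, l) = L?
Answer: 26279/9071 ≈ 2.8970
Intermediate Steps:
F = -26203 (F = -3431 - 22772 = -26203)
(H(115) + F)/(p(-43, -165) - 9028) = (-76 - 26203)/(-43 - 9028) = -26279/(-9071) = -26279*(-1/9071) = 26279/9071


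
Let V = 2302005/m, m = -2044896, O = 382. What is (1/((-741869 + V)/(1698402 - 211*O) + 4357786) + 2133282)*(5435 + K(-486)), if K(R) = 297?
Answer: 58761802076436689237235567368/4805522946804968057 ≈ 1.2228e+10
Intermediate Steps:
V = -767335/681632 (V = 2302005/(-2044896) = 2302005*(-1/2044896) = -767335/681632 ≈ -1.1257)
(1/((-741869 + V)/(1698402 - 211*O) + 4357786) + 2133282)*(5435 + K(-486)) = (1/((-741869 - 767335/681632)/(1698402 - 211*382) + 4357786) + 2133282)*(5435 + 297) = (1/(-505682417543/(681632*(1698402 - 80602)) + 4357786) + 2133282)*5732 = (1/(-505682417543/681632/1617800 + 4357786) + 2133282)*5732 = (1/(-505682417543/681632*1/1617800 + 4357786) + 2133282)*5732 = (1/(-505682417543/1102744249600 + 4357786) + 2133282)*5732 = (1/(4805522946804968057/1102744249600) + 2133282)*5732 = (1102744249600/4805522946804968057 + 2133282)*5732 = (10251535603007098610822674/4805522946804968057)*5732 = 58761802076436689237235567368/4805522946804968057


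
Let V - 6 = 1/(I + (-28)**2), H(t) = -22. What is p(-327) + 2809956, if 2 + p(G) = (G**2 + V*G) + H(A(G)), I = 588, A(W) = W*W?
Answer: 3999241101/1372 ≈ 2.9149e+6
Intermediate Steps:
A(W) = W**2
V = 8233/1372 (V = 6 + 1/(588 + (-28)**2) = 6 + 1/(588 + 784) = 6 + 1/1372 = 8233/1372 ≈ 6.0007)
p(G) = -24 + G**2 + 8233*G/1372 (p(G) = -2 + ((G**2 + 8233*G/1372) - 22) = -2 + (-22 + G**2 + 8233*G/1372) = -24 + G**2 + 8233*G/1372)
p(-327) + 2809956 = (-24 + (-327)**2 + (8233/1372)*(-327)) + 2809956 = (-24 + 106929 - 2692191/1372) + 2809956 = 143981469/1372 + 2809956 = 3999241101/1372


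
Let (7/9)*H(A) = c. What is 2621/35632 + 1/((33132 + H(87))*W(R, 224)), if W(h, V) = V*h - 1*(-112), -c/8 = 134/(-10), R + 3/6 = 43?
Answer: 262472675399/3568266300288 ≈ 0.073557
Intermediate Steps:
R = 85/2 (R = -½ + 43 = 85/2 ≈ 42.500)
c = 536/5 (c = -1072/(-10) = -1072*(-1)/10 = -8*(-67/5) = 536/5 ≈ 107.20)
H(A) = 4824/35 (H(A) = (9/7)*(536/5) = 4824/35)
W(h, V) = 112 + V*h (W(h, V) = V*h + 112 = 112 + V*h)
2621/35632 + 1/((33132 + H(87))*W(R, 224)) = 2621/35632 + 1/((33132 + 4824/35)*(112 + 224*(85/2))) = 2621*(1/35632) + 1/((1164444/35)*(112 + 9520)) = 2621/35632 + (35/1164444)/9632 = 2621/35632 + (35/1164444)*(1/9632) = 2621/35632 + 5/1602274944 = 262472675399/3568266300288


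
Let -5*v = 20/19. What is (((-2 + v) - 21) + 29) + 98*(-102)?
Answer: -189814/19 ≈ -9990.2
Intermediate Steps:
v = -4/19 ≈ -0.21053
(((-2 + v) - 21) + 29) + 98*(-102) = (((-2 - 4/19) - 21) + 29) + 98*(-102) = ((-42/19 - 21) + 29) - 9996 = (-441/19 + 29) - 9996 = 110/19 - 9996 = -189814/19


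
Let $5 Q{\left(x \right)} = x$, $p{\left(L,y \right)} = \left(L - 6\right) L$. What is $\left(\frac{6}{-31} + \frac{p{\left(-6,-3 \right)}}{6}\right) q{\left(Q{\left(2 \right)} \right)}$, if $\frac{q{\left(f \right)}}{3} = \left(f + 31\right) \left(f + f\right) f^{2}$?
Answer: $\frac{2758176}{19375} \approx 142.36$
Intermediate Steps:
$p{\left(L,y \right)} = L \left(-6 + L\right)$ ($p{\left(L,y \right)} = \left(-6 + L\right) L = L \left(-6 + L\right)$)
$Q{\left(x \right)} = \frac{x}{5}$
$q{\left(f \right)} = 6 f^{3} \left(31 + f\right)$ ($q{\left(f \right)} = 3 \left(f + 31\right) \left(f + f\right) f^{2} = 3 \left(31 + f\right) 2 f f^{2} = 3 \cdot 2 f \left(31 + f\right) f^{2} = 3 \cdot 2 f^{3} \left(31 + f\right) = 6 f^{3} \left(31 + f\right)$)
$\left(\frac{6}{-31} + \frac{p{\left(-6,-3 \right)}}{6}\right) q{\left(Q{\left(2 \right)} \right)} = \left(\frac{6}{-31} + \frac{\left(-6\right) \left(-6 - 6\right)}{6}\right) 6 \left(\frac{1}{5} \cdot 2\right)^{3} \left(31 + \frac{1}{5} \cdot 2\right) = \left(6 \left(- \frac{1}{31}\right) + \left(-6\right) \left(-12\right) \frac{1}{6}\right) 6 \left(\frac{2}{5}\right)^{3} \left(31 + \frac{2}{5}\right) = \left(- \frac{6}{31} + 72 \cdot \frac{1}{6}\right) 6 \cdot \frac{8}{125} \cdot \frac{157}{5} = \left(- \frac{6}{31} + 12\right) \frac{7536}{625} = \frac{366}{31} \cdot \frac{7536}{625} = \frac{2758176}{19375}$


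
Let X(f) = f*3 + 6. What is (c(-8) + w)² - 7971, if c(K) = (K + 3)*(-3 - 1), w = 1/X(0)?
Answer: -272315/36 ≈ -7564.3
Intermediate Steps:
X(f) = 6 + 3*f (X(f) = 3*f + 6 = 6 + 3*f)
w = ⅙ (w = 1/(6 + 3*0) = 1/(6 + 0) = 1/6 = ⅙ ≈ 0.16667)
c(K) = -12 - 4*K (c(K) = (3 + K)*(-4) = -12 - 4*K)
(c(-8) + w)² - 7971 = ((-12 - 4*(-8)) + ⅙)² - 7971 = ((-12 + 32) + ⅙)² - 7971 = (20 + ⅙)² - 7971 = (121/6)² - 7971 = 14641/36 - 7971 = -272315/36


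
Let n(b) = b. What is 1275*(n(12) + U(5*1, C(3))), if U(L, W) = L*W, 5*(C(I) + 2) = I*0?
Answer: 2550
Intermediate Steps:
C(I) = -2 (C(I) = -2 + (I*0)/5 = -2 + (⅕)*0 = -2 + 0 = -2)
1275*(n(12) + U(5*1, C(3))) = 1275*(12 + (5*1)*(-2)) = 1275*(12 + 5*(-2)) = 1275*(12 - 10) = 1275*2 = 2550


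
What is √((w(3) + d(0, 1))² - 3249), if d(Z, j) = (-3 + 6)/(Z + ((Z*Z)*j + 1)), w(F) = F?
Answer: 3*I*√357 ≈ 56.683*I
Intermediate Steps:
d(Z, j) = 3/(1 + Z + j*Z²) (d(Z, j) = 3/(Z + (Z²*j + 1)) = 3/(Z + (j*Z² + 1)) = 3/(Z + (1 + j*Z²)) = 3/(1 + Z + j*Z²))
√((w(3) + d(0, 1))² - 3249) = √((3 + 3/(1 + 0 + 1*0²))² - 3249) = √((3 + 3/(1 + 0 + 1*0))² - 3249) = √((3 + 3/(1 + 0 + 0))² - 3249) = √((3 + 3/1)² - 3249) = √((3 + 3*1)² - 3249) = √((3 + 3)² - 3249) = √(6² - 3249) = √(36 - 3249) = √(-3213) = 3*I*√357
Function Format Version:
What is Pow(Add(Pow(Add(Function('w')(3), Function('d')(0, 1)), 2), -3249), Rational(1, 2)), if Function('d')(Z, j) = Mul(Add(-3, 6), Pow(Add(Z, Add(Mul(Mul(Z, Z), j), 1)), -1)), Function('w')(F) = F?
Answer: Mul(3, I, Pow(357, Rational(1, 2))) ≈ Mul(56.683, I)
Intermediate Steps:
Function('d')(Z, j) = Mul(3, Pow(Add(1, Z, Mul(j, Pow(Z, 2))), -1)) (Function('d')(Z, j) = Mul(3, Pow(Add(Z, Add(Mul(Pow(Z, 2), j), 1)), -1)) = Mul(3, Pow(Add(Z, Add(Mul(j, Pow(Z, 2)), 1)), -1)) = Mul(3, Pow(Add(Z, Add(1, Mul(j, Pow(Z, 2)))), -1)) = Mul(3, Pow(Add(1, Z, Mul(j, Pow(Z, 2))), -1)))
Pow(Add(Pow(Add(Function('w')(3), Function('d')(0, 1)), 2), -3249), Rational(1, 2)) = Pow(Add(Pow(Add(3, Mul(3, Pow(Add(1, 0, Mul(1, Pow(0, 2))), -1))), 2), -3249), Rational(1, 2)) = Pow(Add(Pow(Add(3, Mul(3, Pow(Add(1, 0, Mul(1, 0)), -1))), 2), -3249), Rational(1, 2)) = Pow(Add(Pow(Add(3, Mul(3, Pow(Add(1, 0, 0), -1))), 2), -3249), Rational(1, 2)) = Pow(Add(Pow(Add(3, Mul(3, Pow(1, -1))), 2), -3249), Rational(1, 2)) = Pow(Add(Pow(Add(3, Mul(3, 1)), 2), -3249), Rational(1, 2)) = Pow(Add(Pow(Add(3, 3), 2), -3249), Rational(1, 2)) = Pow(Add(Pow(6, 2), -3249), Rational(1, 2)) = Pow(Add(36, -3249), Rational(1, 2)) = Pow(-3213, Rational(1, 2)) = Mul(3, I, Pow(357, Rational(1, 2)))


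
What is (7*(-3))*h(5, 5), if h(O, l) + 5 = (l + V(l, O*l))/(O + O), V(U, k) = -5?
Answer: 105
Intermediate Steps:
h(O, l) = -5 + (-5 + l)/(2*O) (h(O, l) = -5 + (l - 5)/(O + O) = -5 + (-5 + l)/((2*O)) = -5 + (-5 + l)*(1/(2*O)) = -5 + (-5 + l)/(2*O))
(7*(-3))*h(5, 5) = (7*(-3))*((½)*(-5 + 5 - 10*5)/5) = -21*(-5 + 5 - 50)/(2*5) = -21*(-50)/(2*5) = -21*(-5) = 105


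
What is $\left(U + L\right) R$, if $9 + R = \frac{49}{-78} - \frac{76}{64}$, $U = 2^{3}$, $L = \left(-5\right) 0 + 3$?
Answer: $- \frac{74239}{624} \approx -118.97$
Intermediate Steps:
$L = 3$ ($L = 0 + 3 = 3$)
$U = 8$
$R = - \frac{6749}{624}$ ($R = -9 + \left(\frac{49}{-78} - \frac{76}{64}\right) = -9 + \left(49 \left(- \frac{1}{78}\right) - \frac{19}{16}\right) = -9 - \frac{1133}{624} = - \frac{6749}{624} \approx -10.816$)
$\left(U + L\right) R = \left(8 + 3\right) \left(- \frac{6749}{624}\right) = 11 \left(- \frac{6749}{624}\right) = - \frac{74239}{624}$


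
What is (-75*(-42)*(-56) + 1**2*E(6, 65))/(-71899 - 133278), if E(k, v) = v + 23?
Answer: 176312/205177 ≈ 0.85932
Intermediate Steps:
E(k, v) = 23 + v
(-75*(-42)*(-56) + 1**2*E(6, 65))/(-71899 - 133278) = (-75*(-42)*(-56) + 1**2*(23 + 65))/(-71899 - 133278) = (3150*(-56) + 1*88)/(-205177) = (-176400 + 88)*(-1/205177) = -176312*(-1/205177) = 176312/205177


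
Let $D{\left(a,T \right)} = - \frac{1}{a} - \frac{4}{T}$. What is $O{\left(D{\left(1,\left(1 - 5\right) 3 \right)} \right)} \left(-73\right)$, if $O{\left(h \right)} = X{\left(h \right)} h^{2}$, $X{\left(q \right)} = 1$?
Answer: $- \frac{292}{9} \approx -32.444$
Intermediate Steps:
$O{\left(h \right)} = h^{2}$ ($O{\left(h \right)} = 1 h^{2} = h^{2}$)
$O{\left(D{\left(1,\left(1 - 5\right) 3 \right)} \right)} \left(-73\right) = \left(- 1^{-1} - \frac{4}{\left(1 - 5\right) 3}\right)^{2} \left(-73\right) = \left(\left(-1\right) 1 - \frac{4}{\left(-4\right) 3}\right)^{2} \left(-73\right) = \left(-1 - \frac{4}{-12}\right)^{2} \left(-73\right) = \left(-1 - - \frac{1}{3}\right)^{2} \left(-73\right) = \left(-1 + \frac{1}{3}\right)^{2} \left(-73\right) = \left(- \frac{2}{3}\right)^{2} \left(-73\right) = \frac{4}{9} \left(-73\right) = - \frac{292}{9}$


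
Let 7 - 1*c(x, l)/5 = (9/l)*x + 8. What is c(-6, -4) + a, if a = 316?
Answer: 487/2 ≈ 243.50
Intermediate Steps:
c(x, l) = -5 - 45*x/l (c(x, l) = 35 - 5*((9/l)*x + 8) = 35 - 5*(9*x/l + 8) = 35 - 5*(8 + 9*x/l) = 35 + (-40 - 45*x/l) = -5 - 45*x/l)
c(-6, -4) + a = (-5 - 45*(-6)/(-4)) + 316 = (-5 - 45*(-6)*(-¼)) + 316 = (-5 - 135/2) + 316 = -145/2 + 316 = 487/2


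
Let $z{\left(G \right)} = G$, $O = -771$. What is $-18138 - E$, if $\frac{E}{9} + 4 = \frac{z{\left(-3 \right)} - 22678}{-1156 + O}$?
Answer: $- \frac{35086683}{1927} \approx -18208.0$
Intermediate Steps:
$E = \frac{134757}{1927}$ ($E = -36 + 9 \frac{-3 - 22678}{-1156 - 771} = -36 + 9 \left(- \frac{22681}{-1927}\right) = -36 + 9 \left(\left(-22681\right) \left(- \frac{1}{1927}\right)\right) = -36 + 9 \cdot \frac{22681}{1927} = -36 + \frac{204129}{1927} = \frac{134757}{1927} \approx 69.931$)
$-18138 - E = -18138 - \frac{134757}{1927} = - \frac{35086683}{1927}$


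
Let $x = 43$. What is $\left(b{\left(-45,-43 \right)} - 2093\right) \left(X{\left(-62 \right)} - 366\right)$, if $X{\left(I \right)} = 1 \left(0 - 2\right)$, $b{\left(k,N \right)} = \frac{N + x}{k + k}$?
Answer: $770224$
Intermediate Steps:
$b{\left(k,N \right)} = \frac{43 + N}{2 k}$ ($b{\left(k,N \right)} = \frac{N + 43}{k + k} = \frac{43 + N}{2 k}$)
$X{\left(I \right)} = -2$ ($X{\left(I \right)} = 1 \left(-2\right) = -2$)
$\left(b{\left(-45,-43 \right)} - 2093\right) \left(X{\left(-62 \right)} - 366\right) = \left(\frac{43 - 43}{2 \left(-45\right)} - 2093\right) \left(-2 - 366\right) = \left(\frac{1}{2} \left(- \frac{1}{45}\right) 0 - 2093\right) \left(-368\right) = \left(0 - 2093\right) \left(-368\right) = \left(-2093\right) \left(-368\right) = 770224$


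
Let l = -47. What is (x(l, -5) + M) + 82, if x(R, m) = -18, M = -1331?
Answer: -1267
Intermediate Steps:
(x(l, -5) + M) + 82 = (-18 - 1331) + 82 = -1349 + 82 = -1267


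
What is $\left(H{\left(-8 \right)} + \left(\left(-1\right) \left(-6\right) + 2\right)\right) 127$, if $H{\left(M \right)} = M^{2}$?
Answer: $9144$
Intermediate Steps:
$\left(H{\left(-8 \right)} + \left(\left(-1\right) \left(-6\right) + 2\right)\right) 127 = \left(\left(-8\right)^{2} + \left(\left(-1\right) \left(-6\right) + 2\right)\right) 127 = \left(64 + \left(6 + 2\right)\right) 127 = \left(64 + 8\right) 127 = 72 \cdot 127 = 9144$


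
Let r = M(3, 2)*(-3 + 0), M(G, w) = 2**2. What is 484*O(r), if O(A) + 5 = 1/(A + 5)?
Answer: -17424/7 ≈ -2489.1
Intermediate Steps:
M(G, w) = 4
r = -12 (r = 4*(-3 + 0) = 4*(-3) = -12)
O(A) = -5 + 1/(5 + A) (O(A) = -5 + 1/(A + 5) = -5 + 1/(5 + A))
484*O(r) = 484*((-24 - 5*(-12))/(5 - 12)) = 484*((-24 + 60)/(-7)) = 484*(-1/7*36) = 484*(-36/7) = -17424/7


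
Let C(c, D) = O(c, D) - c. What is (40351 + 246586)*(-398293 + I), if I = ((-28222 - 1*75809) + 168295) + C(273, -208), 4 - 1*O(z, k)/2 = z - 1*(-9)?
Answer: -96083149946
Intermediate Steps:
O(z, k) = -10 - 2*z (O(z, k) = 8 - 2*(z - 1*(-9)) = 8 - 2*(z + 9) = 8 - 2*(9 + z) = 8 + (-18 - 2*z) = -10 - 2*z)
C(c, D) = -10 - 3*c (C(c, D) = (-10 - 2*c) - c = -10 - 3*c)
I = 63435 (I = ((-28222 - 1*75809) + 168295) + (-10 - 3*273) = ((-28222 - 75809) + 168295) + (-10 - 819) = (-104031 + 168295) - 829 = 64264 - 829 = 63435)
(40351 + 246586)*(-398293 + I) = (40351 + 246586)*(-398293 + 63435) = 286937*(-334858) = -96083149946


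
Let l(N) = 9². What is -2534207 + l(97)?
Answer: -2534126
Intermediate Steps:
l(N) = 81
-2534207 + l(97) = -2534207 + 81 = -2534126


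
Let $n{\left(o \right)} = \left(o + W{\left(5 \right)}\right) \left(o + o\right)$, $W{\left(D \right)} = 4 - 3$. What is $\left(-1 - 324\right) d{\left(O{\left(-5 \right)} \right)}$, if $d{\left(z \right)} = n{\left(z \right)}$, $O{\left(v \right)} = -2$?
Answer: $-1300$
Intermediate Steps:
$W{\left(D \right)} = 1$ ($W{\left(D \right)} = 4 - 3 = 1$)
$n{\left(o \right)} = 2 o \left(1 + o\right)$ ($n{\left(o \right)} = \left(o + 1\right) \left(o + o\right) = \left(1 + o\right) 2 o = 2 o \left(1 + o\right)$)
$d{\left(z \right)} = 2 z \left(1 + z\right)$
$\left(-1 - 324\right) d{\left(O{\left(-5 \right)} \right)} = \left(-1 - 324\right) 2 \left(-2\right) \left(1 - 2\right) = - 325 \cdot 2 \left(-2\right) \left(-1\right) = \left(-325\right) 4 = -1300$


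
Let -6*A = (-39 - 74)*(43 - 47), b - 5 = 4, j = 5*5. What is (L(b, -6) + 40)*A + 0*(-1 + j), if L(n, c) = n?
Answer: -11074/3 ≈ -3691.3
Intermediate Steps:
j = 25
b = 9 (b = 5 + 4 = 9)
A = -226/3 (A = -(-39 - 74)*(43 - 47)/6 = -(-113)*(-4)/6 = -⅙*452 = -226/3 ≈ -75.333)
(L(b, -6) + 40)*A + 0*(-1 + j) = (9 + 40)*(-226/3) + 0*(-1 + 25) = 49*(-226/3) + 0*24 = -11074/3 + 0 = -11074/3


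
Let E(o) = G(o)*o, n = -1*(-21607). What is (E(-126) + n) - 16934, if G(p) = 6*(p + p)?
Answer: 195185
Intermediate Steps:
n = 21607
G(p) = 12*p (G(p) = 6*(2*p) = 12*p)
E(o) = 12*o² (E(o) = (12*o)*o = 12*o²)
(E(-126) + n) - 16934 = (12*(-126)² + 21607) - 16934 = (12*15876 + 21607) - 16934 = (190512 + 21607) - 16934 = 212119 - 16934 = 195185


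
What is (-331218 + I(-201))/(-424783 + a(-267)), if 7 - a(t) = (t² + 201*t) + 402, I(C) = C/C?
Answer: 331217/442800 ≈ 0.74801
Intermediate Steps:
I(C) = 1
a(t) = -395 - t² - 201*t (a(t) = 7 - ((t² + 201*t) + 402) = 7 - (402 + t² + 201*t) = 7 + (-402 - t² - 201*t) = -395 - t² - 201*t)
(-331218 + I(-201))/(-424783 + a(-267)) = (-331218 + 1)/(-424783 + (-395 - 1*(-267)² - 201*(-267))) = -331217/(-424783 + (-395 - 1*71289 + 53667)) = -331217/(-424783 + (-395 - 71289 + 53667)) = -331217/(-424783 - 18017) = -331217/(-442800) = -331217*(-1/442800) = 331217/442800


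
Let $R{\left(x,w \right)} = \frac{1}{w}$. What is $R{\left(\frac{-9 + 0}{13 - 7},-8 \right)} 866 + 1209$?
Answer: $\frac{4403}{4} \approx 1100.8$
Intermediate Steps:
$R{\left(\frac{-9 + 0}{13 - 7},-8 \right)} 866 + 1209 = \frac{1}{-8} \cdot 866 + 1209 = \left(- \frac{1}{8}\right) 866 + 1209 = - \frac{433}{4} + 1209 = \frac{4403}{4}$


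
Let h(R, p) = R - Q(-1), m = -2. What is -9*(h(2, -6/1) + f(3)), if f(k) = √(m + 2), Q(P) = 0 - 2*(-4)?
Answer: 54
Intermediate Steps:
Q(P) = 8 (Q(P) = 0 + 8 = 8)
f(k) = 0 (f(k) = √(-2 + 2) = √0 = 0)
h(R, p) = -8 + R (h(R, p) = R - 1*8 = R - 8 = -8 + R)
-9*(h(2, -6/1) + f(3)) = -9*((-8 + 2) + 0) = -9*(-6 + 0) = -9*(-6) = 54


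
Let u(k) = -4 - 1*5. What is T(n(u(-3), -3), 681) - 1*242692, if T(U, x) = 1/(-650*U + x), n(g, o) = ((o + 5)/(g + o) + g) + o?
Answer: -6253687453/25768 ≈ -2.4269e+5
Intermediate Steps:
u(k) = -9 (u(k) = -4 - 5 = -9)
n(g, o) = g + o + (5 + o)/(g + o) (n(g, o) = ((5 + o)/(g + o) + g) + o = (g + (5 + o)/(g + o)) + o = g + o + (5 + o)/(g + o))
T(U, x) = 1/(x - 650*U)
T(n(u(-3), -3), 681) - 1*242692 = 1/(681 - 650*(5 - 3 + (-9)**2 + (-3)**2 + 2*(-9)*(-3))/(-9 - 3)) - 1*242692 = 1/(681 - 650*(5 - 3 + 81 + 9 + 54)/(-12)) - 242692 = 1/(681 - (-325)*146/6) - 242692 = 1/(681 - 650*(-73/6)) - 242692 = 1/(681 + 23725/3) - 242692 = 1/(25768/3) - 242692 = 3/25768 - 242692 = -6253687453/25768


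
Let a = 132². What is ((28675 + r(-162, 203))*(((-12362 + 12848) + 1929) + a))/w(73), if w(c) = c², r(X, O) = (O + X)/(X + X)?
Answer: 61439127967/575532 ≈ 1.0675e+5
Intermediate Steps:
a = 17424
r(X, O) = (O + X)/(2*X) (r(X, O) = (O + X)/((2*X)) = (O + X)*(1/(2*X)) = (O + X)/(2*X))
((28675 + r(-162, 203))*(((-12362 + 12848) + 1929) + a))/w(73) = ((28675 + (½)*(203 - 162)/(-162))*(((-12362 + 12848) + 1929) + 17424))/(73²) = ((28675 + (½)*(-1/162)*41)*((486 + 1929) + 17424))/5329 = ((28675 - 41/324)*(2415 + 17424))*(1/5329) = ((9290659/324)*19839)*(1/5329) = (61439127967/108)*(1/5329) = 61439127967/575532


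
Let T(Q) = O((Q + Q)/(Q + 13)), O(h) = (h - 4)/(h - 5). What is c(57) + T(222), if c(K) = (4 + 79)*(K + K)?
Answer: 6917218/731 ≈ 9462.7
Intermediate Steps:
O(h) = (-4 + h)/(-5 + h)
T(Q) = (-4 + 2*Q/(13 + Q))/(-5 + 2*Q/(13 + Q)) (T(Q) = (-4 + (Q + Q)/(Q + 13))/(-5 + (Q + Q)/(Q + 13)) = (-4 + (2*Q)/(13 + Q))/(-5 + (2*Q)/(13 + Q)) = (-4 + 2*Q/(13 + Q))/(-5 + 2*Q/(13 + Q)))
c(K) = 166*K (c(K) = 83*(2*K) = 166*K)
c(57) + T(222) = 166*57 + 2*(26 + 222)/(65 + 3*222) = 9462 + 2*248/(65 + 666) = 9462 + 2*248/731 = 9462 + 2*(1/731)*248 = 9462 + 496/731 = 6917218/731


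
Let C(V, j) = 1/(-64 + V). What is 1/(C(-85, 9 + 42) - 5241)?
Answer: -149/780910 ≈ -0.00019080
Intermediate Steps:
1/(C(-85, 9 + 42) - 5241) = 1/(1/(-64 - 85) - 5241) = 1/(1/(-149) - 5241) = 1/(-1/149 - 5241) = 1/(-780910/149) = -149/780910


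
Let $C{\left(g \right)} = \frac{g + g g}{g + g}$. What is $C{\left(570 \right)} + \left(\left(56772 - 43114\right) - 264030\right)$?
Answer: $- \frac{500173}{2} \approx -2.5009 \cdot 10^{5}$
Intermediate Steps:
$C{\left(g \right)} = \frac{g + g^{2}}{2 g}$
$C{\left(570 \right)} + \left(\left(56772 - 43114\right) - 264030\right) = \left(\frac{1}{2} + \frac{1}{2} \cdot 570\right) + \left(\left(56772 - 43114\right) - 264030\right) = \left(\frac{1}{2} + 285\right) + \left(13658 - 264030\right) = \frac{571}{2} - 250372 = - \frac{500173}{2}$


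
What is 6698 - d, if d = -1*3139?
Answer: 9837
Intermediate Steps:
d = -3139
6698 - d = 6698 - 1*(-3139) = 6698 + 3139 = 9837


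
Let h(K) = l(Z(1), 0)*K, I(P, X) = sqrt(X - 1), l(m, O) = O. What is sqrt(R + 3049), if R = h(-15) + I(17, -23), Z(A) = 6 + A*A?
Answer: sqrt(3049 + 2*I*sqrt(6)) ≈ 55.218 + 0.0444*I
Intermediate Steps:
Z(A) = 6 + A**2
I(P, X) = sqrt(-1 + X)
h(K) = 0 (h(K) = 0*K = 0)
R = 2*I*sqrt(6) (R = 0 + sqrt(-1 - 23) = 0 + sqrt(-24) = 0 + 2*I*sqrt(6) = 2*I*sqrt(6) ≈ 4.899*I)
sqrt(R + 3049) = sqrt(2*I*sqrt(6) + 3049) = sqrt(3049 + 2*I*sqrt(6))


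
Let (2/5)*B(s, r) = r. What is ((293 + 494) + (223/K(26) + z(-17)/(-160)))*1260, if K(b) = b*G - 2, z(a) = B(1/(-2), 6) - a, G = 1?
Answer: 2006151/2 ≈ 1.0031e+6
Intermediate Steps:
B(s, r) = 5*r/2
z(a) = 15 - a (z(a) = (5/2)*6 - a = 15 - a)
K(b) = -2 + b (K(b) = b*1 - 2 = b - 2 = -2 + b)
((293 + 494) + (223/K(26) + z(-17)/(-160)))*1260 = ((293 + 494) + (223/(-2 + 26) + (15 - 1*(-17))/(-160)))*1260 = (787 + (223/24 + (15 + 17)*(-1/160)))*1260 = (787 + (223*(1/24) + 32*(-1/160)))*1260 = (787 + (223/24 - ⅕))*1260 = (787 + 1091/120)*1260 = (95531/120)*1260 = 2006151/2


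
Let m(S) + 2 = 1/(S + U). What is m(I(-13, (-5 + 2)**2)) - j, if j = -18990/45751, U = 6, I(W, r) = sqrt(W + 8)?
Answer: (-72512*sqrt(5) + 389321*I)/(45751*(sqrt(5) - 6*I)) ≈ -1.4386 - 0.054538*I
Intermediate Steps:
I(W, r) = sqrt(8 + W)
j = -18990/45751 (j = -18990*1/45751 = -18990/45751 ≈ -0.41507)
m(S) = -2 + 1/(6 + S) (m(S) = -2 + 1/(S + 6) = -2 + 1/(6 + S))
m(I(-13, (-5 + 2)**2)) - j = (-11 - 2*sqrt(8 - 13))/(6 + sqrt(8 - 13)) - 1*(-18990/45751) = (-11 - 2*I*sqrt(5))/(6 + sqrt(-5)) + 18990/45751 = (-11 - 2*I*sqrt(5))/(6 + I*sqrt(5)) + 18990/45751 = 18990/45751 + (-11 - 2*I*sqrt(5))/(6 + I*sqrt(5))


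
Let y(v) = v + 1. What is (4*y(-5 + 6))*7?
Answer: 56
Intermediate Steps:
y(v) = 1 + v
(4*y(-5 + 6))*7 = (4*(1 + (-5 + 6)))*7 = (4*(1 + 1))*7 = (4*2)*7 = 8*7 = 56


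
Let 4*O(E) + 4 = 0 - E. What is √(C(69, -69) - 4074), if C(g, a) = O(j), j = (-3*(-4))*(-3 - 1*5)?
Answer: I*√4051 ≈ 63.647*I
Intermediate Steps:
j = -96 (j = 12*(-3 - 5) = 12*(-8) = -96)
O(E) = -1 - E/4 (O(E) = -1 + (0 - E)/4 = -1 + (-E)/4 = -1 - E/4)
C(g, a) = 23 (C(g, a) = -1 - ¼*(-96) = -1 + 24 = 23)
√(C(69, -69) - 4074) = √(23 - 4074) = √(-4051) = I*√4051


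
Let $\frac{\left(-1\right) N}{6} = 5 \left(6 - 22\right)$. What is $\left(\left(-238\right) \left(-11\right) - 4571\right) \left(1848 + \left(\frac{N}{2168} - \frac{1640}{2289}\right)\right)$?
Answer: $- \frac{106581944316}{29539} \approx -3.6082 \cdot 10^{6}$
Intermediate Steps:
$N = 480$ ($N = - 6 \cdot 5 \left(6 - 22\right) = - 6 \cdot 5 \left(-16\right) = \left(-6\right) \left(-80\right) = 480$)
$\left(\left(-238\right) \left(-11\right) - 4571\right) \left(1848 + \left(\frac{N}{2168} - \frac{1640}{2289}\right)\right) = \left(\left(-238\right) \left(-11\right) - 4571\right) \left(1848 + \left(\frac{480}{2168} - \frac{1640}{2289}\right)\right) = \left(2618 - 4571\right) \left(1848 + \left(480 \cdot \frac{1}{2168} - \frac{1640}{2289}\right)\right) = - 1953 \left(1848 + \left(\frac{60}{271} - \frac{1640}{2289}\right)\right) = - 1953 \left(1848 - \frac{307100}{620319}\right) = \left(-1953\right) \frac{1146042412}{620319} = - \frac{106581944316}{29539}$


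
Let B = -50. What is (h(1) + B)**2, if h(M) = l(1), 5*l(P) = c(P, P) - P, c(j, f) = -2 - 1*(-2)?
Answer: 63001/25 ≈ 2520.0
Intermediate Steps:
c(j, f) = 0 (c(j, f) = -2 + 2 = 0)
l(P) = -P/5 (l(P) = (0 - P)/5 = (-P)/5 = -P/5)
h(M) = -1/5 (h(M) = -1/5*1 = -1/5)
(h(1) + B)**2 = (-1/5 - 50)**2 = (-251/5)**2 = 63001/25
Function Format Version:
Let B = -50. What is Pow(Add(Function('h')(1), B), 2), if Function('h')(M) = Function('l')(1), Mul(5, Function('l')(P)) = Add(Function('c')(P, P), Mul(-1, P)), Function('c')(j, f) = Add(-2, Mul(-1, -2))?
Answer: Rational(63001, 25) ≈ 2520.0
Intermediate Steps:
Function('c')(j, f) = 0 (Function('c')(j, f) = Add(-2, 2) = 0)
Function('l')(P) = Mul(Rational(-1, 5), P) (Function('l')(P) = Mul(Rational(1, 5), Add(0, Mul(-1, P))) = Mul(Rational(1, 5), Mul(-1, P)) = Mul(Rational(-1, 5), P))
Function('h')(M) = Rational(-1, 5) (Function('h')(M) = Mul(Rational(-1, 5), 1) = Rational(-1, 5))
Pow(Add(Function('h')(1), B), 2) = Pow(Add(Rational(-1, 5), -50), 2) = Pow(Rational(-251, 5), 2) = Rational(63001, 25)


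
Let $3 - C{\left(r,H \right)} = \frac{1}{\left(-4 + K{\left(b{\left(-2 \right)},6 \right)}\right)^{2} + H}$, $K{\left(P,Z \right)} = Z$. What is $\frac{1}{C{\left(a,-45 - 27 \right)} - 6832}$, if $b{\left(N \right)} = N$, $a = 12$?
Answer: $- \frac{68}{464371} \approx -0.00014643$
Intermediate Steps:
$C{\left(r,H \right)} = 3 - \frac{1}{4 + H}$ ($C{\left(r,H \right)} = 3 - \frac{1}{\left(-4 + 6\right)^{2} + H} = 3 - \frac{1}{2^{2} + H} = 3 - \frac{1}{4 + H}$)
$\frac{1}{C{\left(a,-45 - 27 \right)} - 6832} = \frac{1}{\frac{11 + 3 \left(-45 - 27\right)}{4 - 72} - 6832} = \frac{1}{\frac{11 + 3 \left(-72\right)}{4 - 72} - 6832} = \frac{1}{\frac{11 - 216}{-68} - 6832} = \frac{1}{\left(- \frac{1}{68}\right) \left(-205\right) - 6832} = \frac{1}{\frac{205}{68} - 6832} = \frac{1}{- \frac{464371}{68}} = - \frac{68}{464371}$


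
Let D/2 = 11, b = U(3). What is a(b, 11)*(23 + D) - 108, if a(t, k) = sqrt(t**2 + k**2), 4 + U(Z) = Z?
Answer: -108 + 45*sqrt(122) ≈ 389.04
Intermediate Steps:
U(Z) = -4 + Z
b = -1 (b = -4 + 3 = -1)
D = 22 (D = 2*11 = 22)
a(t, k) = sqrt(k**2 + t**2)
a(b, 11)*(23 + D) - 108 = sqrt(11**2 + (-1)**2)*(23 + 22) - 108 = sqrt(121 + 1)*45 - 108 = sqrt(122)*45 - 108 = 45*sqrt(122) - 108 = -108 + 45*sqrt(122)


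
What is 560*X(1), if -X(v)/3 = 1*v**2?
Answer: -1680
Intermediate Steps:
X(v) = -3*v**2
560*X(1) = 560*(-3*1**2) = 560*(-3*1) = 560*(-3) = -1680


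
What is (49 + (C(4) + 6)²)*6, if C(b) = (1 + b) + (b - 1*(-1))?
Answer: 1830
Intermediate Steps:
C(b) = 2 + 2*b (C(b) = (1 + b) + (b + 1) = (1 + b) + (1 + b) = 2 + 2*b)
(49 + (C(4) + 6)²)*6 = (49 + ((2 + 2*4) + 6)²)*6 = (49 + ((2 + 8) + 6)²)*6 = (49 + (10 + 6)²)*6 = (49 + 16²)*6 = (49 + 256)*6 = 305*6 = 1830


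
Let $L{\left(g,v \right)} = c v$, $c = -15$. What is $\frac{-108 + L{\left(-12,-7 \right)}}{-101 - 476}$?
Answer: $\frac{3}{577} \approx 0.0051993$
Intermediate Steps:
$L{\left(g,v \right)} = - 15 v$
$\frac{-108 + L{\left(-12,-7 \right)}}{-101 - 476} = \frac{-108 - -105}{-101 - 476} = \frac{-108 + 105}{-577} = \left(-3\right) \left(- \frac{1}{577}\right) = \frac{3}{577}$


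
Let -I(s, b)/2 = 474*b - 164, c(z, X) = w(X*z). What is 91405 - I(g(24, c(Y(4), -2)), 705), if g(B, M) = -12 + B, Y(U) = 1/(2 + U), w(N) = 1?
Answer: 759417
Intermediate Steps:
c(z, X) = 1
I(s, b) = 328 - 948*b (I(s, b) = -2*(474*b - 164) = -2*(-164 + 474*b) = 328 - 948*b)
91405 - I(g(24, c(Y(4), -2)), 705) = 91405 - (328 - 948*705) = 91405 - (328 - 668340) = 91405 - 1*(-668012) = 91405 + 668012 = 759417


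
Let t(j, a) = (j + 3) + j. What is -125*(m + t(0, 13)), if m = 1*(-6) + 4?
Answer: -125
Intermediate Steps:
t(j, a) = 3 + 2*j (t(j, a) = (3 + j) + j = 3 + 2*j)
m = -2 (m = -6 + 4 = -2)
-125*(m + t(0, 13)) = -125*(-2 + (3 + 2*0)) = -125*(-2 + (3 + 0)) = -125*(-2 + 3) = -125*1 = -125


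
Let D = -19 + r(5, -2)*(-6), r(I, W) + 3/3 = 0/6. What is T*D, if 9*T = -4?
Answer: 52/9 ≈ 5.7778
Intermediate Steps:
r(I, W) = -1 (r(I, W) = -1 + 0/6 = -1 + 0*(1/6) = -1 + 0 = -1)
T = -4/9 (T = (1/9)*(-4) = -4/9 ≈ -0.44444)
D = -13 (D = -19 - 1*(-6) = -19 + 6 = -13)
T*D = -4/9*(-13) = 52/9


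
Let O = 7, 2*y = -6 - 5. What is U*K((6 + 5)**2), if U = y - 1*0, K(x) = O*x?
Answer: -9317/2 ≈ -4658.5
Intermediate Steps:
y = -11/2 (y = (-6 - 5)/2 = (1/2)*(-11) = -11/2 ≈ -5.5000)
K(x) = 7*x
U = -11/2 (U = -11/2 - 1*0 = -11/2 + 0 = -11/2 ≈ -5.5000)
U*K((6 + 5)**2) = -77*(6 + 5)**2/2 = -77*11**2/2 = -77*121/2 = -11/2*847 = -9317/2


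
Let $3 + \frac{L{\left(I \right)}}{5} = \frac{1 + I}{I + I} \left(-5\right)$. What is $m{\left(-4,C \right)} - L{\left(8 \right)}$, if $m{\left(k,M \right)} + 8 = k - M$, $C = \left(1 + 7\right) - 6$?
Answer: $\frac{241}{16} \approx 15.063$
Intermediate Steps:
$L{\left(I \right)} = -15 - \frac{25 \left(1 + I\right)}{2 I}$ ($L{\left(I \right)} = -15 + 5 \frac{1 + I}{I + I} \left(-5\right) = -15 + 5 \frac{1 + I}{2 I} \left(-5\right) = -15 + 5 \left(- \frac{5 \left(1 + I\right)}{2 I}\right) = -15 - \frac{25 \left(1 + I\right)}{2 I}$)
$C = 2$ ($C = 8 - 6 = 2$)
$m{\left(k,M \right)} = -8 + k - M$ ($m{\left(k,M \right)} = -8 - \left(M - k\right) = -8 + k - M$)
$m{\left(-4,C \right)} - L{\left(8 \right)} = \left(-8 - 4 - 2\right) - \frac{5 \left(-5 - 88\right)}{2 \cdot 8} = \left(-8 - 4 - 2\right) - \frac{5}{2} \cdot \frac{1}{8} \left(-5 - 88\right) = -14 - \frac{5}{2} \cdot \frac{1}{8} \left(-93\right) = -14 - - \frac{465}{16} = -14 + \frac{465}{16} = \frac{241}{16}$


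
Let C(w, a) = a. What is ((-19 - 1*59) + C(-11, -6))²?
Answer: 7056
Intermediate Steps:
((-19 - 1*59) + C(-11, -6))² = ((-19 - 1*59) - 6)² = ((-19 - 59) - 6)² = (-78 - 6)² = (-84)² = 7056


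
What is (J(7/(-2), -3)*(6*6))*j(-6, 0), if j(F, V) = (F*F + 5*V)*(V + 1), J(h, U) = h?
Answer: -4536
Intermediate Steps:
j(F, V) = (1 + V)*(F**2 + 5*V) (j(F, V) = (F**2 + 5*V)*(1 + V) = (1 + V)*(F**2 + 5*V))
(J(7/(-2), -3)*(6*6))*j(-6, 0) = ((7/(-2))*(6*6))*((-6)**2 + 5*0 + 5*0**2 + 0*(-6)**2) = ((7*(-1/2))*36)*(36 + 0 + 5*0 + 0*36) = (-7/2*36)*(36 + 0 + 0 + 0) = -126*36 = -4536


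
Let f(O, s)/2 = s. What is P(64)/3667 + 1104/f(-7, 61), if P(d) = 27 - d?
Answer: 2021927/223687 ≈ 9.0391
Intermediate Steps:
f(O, s) = 2*s
P(64)/3667 + 1104/f(-7, 61) = (27 - 1*64)/3667 + 1104/((2*61)) = (27 - 64)*(1/3667) + 1104/122 = -37*1/3667 + 1104*(1/122) = -37/3667 + 552/61 = 2021927/223687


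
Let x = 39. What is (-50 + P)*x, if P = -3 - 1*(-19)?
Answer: -1326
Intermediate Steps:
P = 16 (P = -3 + 19 = 16)
(-50 + P)*x = (-50 + 16)*39 = -34*39 = -1326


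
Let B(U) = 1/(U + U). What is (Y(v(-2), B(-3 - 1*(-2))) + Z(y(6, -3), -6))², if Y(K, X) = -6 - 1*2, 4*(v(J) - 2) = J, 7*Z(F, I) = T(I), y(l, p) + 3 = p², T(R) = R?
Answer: 3844/49 ≈ 78.449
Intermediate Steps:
y(l, p) = -3 + p²
Z(F, I) = I/7
v(J) = 2 + J/4
B(U) = 1/(2*U)
Y(K, X) = -8 (Y(K, X) = -6 - 2 = -8)
(Y(v(-2), B(-3 - 1*(-2))) + Z(y(6, -3), -6))² = (-8 + (⅐)*(-6))² = (-8 - 6/7)² = (-62/7)² = 3844/49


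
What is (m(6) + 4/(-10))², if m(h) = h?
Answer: 784/25 ≈ 31.360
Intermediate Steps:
(m(6) + 4/(-10))² = (6 + 4/(-10))² = (6 + 4*(-⅒))² = (6 - ⅖)² = (28/5)² = 784/25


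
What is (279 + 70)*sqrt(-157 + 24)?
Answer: 349*I*sqrt(133) ≈ 4024.9*I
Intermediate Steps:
(279 + 70)*sqrt(-157 + 24) = 349*sqrt(-133) = 349*(I*sqrt(133)) = 349*I*sqrt(133)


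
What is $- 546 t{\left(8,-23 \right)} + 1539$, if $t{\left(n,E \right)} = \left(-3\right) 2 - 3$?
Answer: $6453$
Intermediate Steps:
$t{\left(n,E \right)} = -9$ ($t{\left(n,E \right)} = -6 - 3 = -9$)
$- 546 t{\left(8,-23 \right)} + 1539 = \left(-546\right) \left(-9\right) + 1539 = 4914 + 1539 = 6453$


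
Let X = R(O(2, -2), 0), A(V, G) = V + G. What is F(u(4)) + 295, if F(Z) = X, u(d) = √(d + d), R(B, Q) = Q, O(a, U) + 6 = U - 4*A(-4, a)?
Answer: 295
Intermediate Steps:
A(V, G) = G + V
O(a, U) = 10 + U - 4*a (O(a, U) = -6 + (U - 4*(a - 4)) = -6 + (U - 4*(-4 + a)) = -6 + (U + (16 - 4*a)) = -6 + (16 + U - 4*a) = 10 + U - 4*a)
u(d) = √2*√d (u(d) = √(2*d) = √2*√d)
X = 0
F(Z) = 0
F(u(4)) + 295 = 0 + 295 = 295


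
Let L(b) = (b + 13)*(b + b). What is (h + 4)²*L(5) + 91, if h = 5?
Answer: 14671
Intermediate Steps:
L(b) = 2*b*(13 + b) (L(b) = (13 + b)*(2*b) = 2*b*(13 + b))
(h + 4)²*L(5) + 91 = (5 + 4)²*(2*5*(13 + 5)) + 91 = 9²*(2*5*18) + 91 = 81*180 + 91 = 14580 + 91 = 14671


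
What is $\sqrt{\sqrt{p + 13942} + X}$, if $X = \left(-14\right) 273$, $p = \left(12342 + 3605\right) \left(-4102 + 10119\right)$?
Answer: $\sqrt{-3822 + \sqrt{95967041}} \approx 77.293$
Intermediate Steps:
$p = 95953099$ ($p = 15947 \cdot 6017 = 95953099$)
$X = -3822$
$\sqrt{\sqrt{p + 13942} + X} = \sqrt{\sqrt{95953099 + 13942} - 3822} = \sqrt{\sqrt{95967041} - 3822} = \sqrt{-3822 + \sqrt{95967041}}$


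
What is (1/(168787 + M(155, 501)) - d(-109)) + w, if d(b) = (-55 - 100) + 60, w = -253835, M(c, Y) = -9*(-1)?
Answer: -42830297039/168796 ≈ -2.5374e+5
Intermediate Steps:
M(c, Y) = 9
d(b) = -95 (d(b) = -155 + 60 = -95)
(1/(168787 + M(155, 501)) - d(-109)) + w = (1/(168787 + 9) - 1*(-95)) - 253835 = (1/168796 + 95) - 253835 = 16035621/168796 - 253835 = -42830297039/168796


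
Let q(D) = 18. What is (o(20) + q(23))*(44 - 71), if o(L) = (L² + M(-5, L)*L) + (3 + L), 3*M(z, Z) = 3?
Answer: -12447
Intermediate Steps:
M(z, Z) = 1 (M(z, Z) = (⅓)*3 = 1)
o(L) = 3 + L² + 2*L (o(L) = (L² + 1*L) + (3 + L) = (L² + L) + (3 + L) = (L + L²) + (3 + L) = 3 + L² + 2*L)
(o(20) + q(23))*(44 - 71) = ((3 + 20² + 2*20) + 18)*(44 - 71) = ((3 + 400 + 40) + 18)*(-27) = (443 + 18)*(-27) = 461*(-27) = -12447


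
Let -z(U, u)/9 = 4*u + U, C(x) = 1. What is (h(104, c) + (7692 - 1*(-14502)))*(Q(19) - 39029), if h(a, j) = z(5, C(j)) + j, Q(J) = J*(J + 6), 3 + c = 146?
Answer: -858057824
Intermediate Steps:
c = 143 (c = -3 + 146 = 143)
Q(J) = J*(6 + J)
z(U, u) = -36*u - 9*U (z(U, u) = -9*(4*u + U) = -9*(U + 4*u) = -36*u - 9*U)
h(a, j) = -81 + j (h(a, j) = (-36*1 - 9*5) + j = (-36 - 45) + j = -81 + j)
(h(104, c) + (7692 - 1*(-14502)))*(Q(19) - 39029) = ((-81 + 143) + (7692 - 1*(-14502)))*(19*(6 + 19) - 39029) = (62 + (7692 + 14502))*(19*25 - 39029) = (62 + 22194)*(475 - 39029) = 22256*(-38554) = -858057824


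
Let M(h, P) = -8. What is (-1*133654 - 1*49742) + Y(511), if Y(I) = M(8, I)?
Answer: -183404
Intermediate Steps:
Y(I) = -8
(-1*133654 - 1*49742) + Y(511) = (-1*133654 - 1*49742) - 8 = (-133654 - 49742) - 8 = -183396 - 8 = -183404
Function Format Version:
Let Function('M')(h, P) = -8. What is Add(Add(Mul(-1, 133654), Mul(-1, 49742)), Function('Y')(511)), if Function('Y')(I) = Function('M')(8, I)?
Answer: -183404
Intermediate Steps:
Function('Y')(I) = -8
Add(Add(Mul(-1, 133654), Mul(-1, 49742)), Function('Y')(511)) = Add(Add(Mul(-1, 133654), Mul(-1, 49742)), -8) = Add(Add(-133654, -49742), -8) = Add(-183396, -8) = -183404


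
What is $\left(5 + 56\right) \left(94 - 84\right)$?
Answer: $610$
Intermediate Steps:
$\left(5 + 56\right) \left(94 - 84\right) = 61 \cdot 10 = 610$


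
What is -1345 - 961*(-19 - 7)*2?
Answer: 48627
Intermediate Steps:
-1345 - 961*(-19 - 7)*2 = -1345 - (-24986)*2 = -1345 - 961*(-52) = -1345 + 49972 = 48627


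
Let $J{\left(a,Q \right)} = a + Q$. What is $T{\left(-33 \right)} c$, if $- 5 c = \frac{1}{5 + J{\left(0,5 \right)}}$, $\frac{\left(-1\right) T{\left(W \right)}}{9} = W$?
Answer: $- \frac{297}{50} \approx -5.94$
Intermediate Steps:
$T{\left(W \right)} = - 9 W$
$J{\left(a,Q \right)} = Q + a$
$c = - \frac{1}{50}$ ($c = - \frac{1}{5 \left(5 + \left(5 + 0\right)\right)} = - \frac{1}{5 \left(5 + 5\right)} = - \frac{1}{5 \cdot 10} = \left(- \frac{1}{5}\right) \frac{1}{10} = - \frac{1}{50} \approx -0.02$)
$T{\left(-33 \right)} c = \left(-9\right) \left(-33\right) \left(- \frac{1}{50}\right) = 297 \left(- \frac{1}{50}\right) = - \frac{297}{50}$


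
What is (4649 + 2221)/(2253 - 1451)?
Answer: 3435/401 ≈ 8.5661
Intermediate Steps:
(4649 + 2221)/(2253 - 1451) = 6870/802 = 6870*(1/802) = 3435/401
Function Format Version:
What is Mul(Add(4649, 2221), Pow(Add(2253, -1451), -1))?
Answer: Rational(3435, 401) ≈ 8.5661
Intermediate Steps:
Mul(Add(4649, 2221), Pow(Add(2253, -1451), -1)) = Mul(6870, Pow(802, -1)) = Mul(6870, Rational(1, 802)) = Rational(3435, 401)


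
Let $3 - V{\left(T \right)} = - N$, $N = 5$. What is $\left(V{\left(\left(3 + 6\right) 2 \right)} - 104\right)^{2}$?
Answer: $9216$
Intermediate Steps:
$V{\left(T \right)} = 8$ ($V{\left(T \right)} = 3 - \left(-1\right) 5 = 3 - -5 = 3 + 5 = 8$)
$\left(V{\left(\left(3 + 6\right) 2 \right)} - 104\right)^{2} = \left(8 - 104\right)^{2} = \left(-96\right)^{2} = 9216$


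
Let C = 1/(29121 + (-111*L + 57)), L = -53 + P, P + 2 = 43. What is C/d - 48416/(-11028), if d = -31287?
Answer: 3851357113241/877246494030 ≈ 4.3903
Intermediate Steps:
P = 41 (P = -2 + 43 = 41)
L = -12 (L = -53 + 41 = -12)
C = 1/30510 (C = 1/(29121 + (-111*(-12) + 57)) = 1/(29121 + (1332 + 57)) = 1/(29121 + 1389) = 1/30510 ≈ 3.2776e-5)
C/d - 48416/(-11028) = (1/30510)/(-31287) - 48416/(-11028) = (1/30510)*(-1/31287) - 48416*(-1/11028) = -1/954566370 + 12104/2757 = 3851357113241/877246494030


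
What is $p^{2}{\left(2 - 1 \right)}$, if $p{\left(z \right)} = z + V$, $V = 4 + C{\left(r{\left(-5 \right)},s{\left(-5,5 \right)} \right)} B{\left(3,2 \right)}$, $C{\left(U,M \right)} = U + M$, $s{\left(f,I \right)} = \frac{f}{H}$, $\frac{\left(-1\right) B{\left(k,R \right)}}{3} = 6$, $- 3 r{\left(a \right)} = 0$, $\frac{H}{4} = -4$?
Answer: $\frac{25}{64} \approx 0.39063$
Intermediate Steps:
$H = -16$ ($H = 4 \left(-4\right) = -16$)
$r{\left(a \right)} = 0$ ($r{\left(a \right)} = \left(- \frac{1}{3}\right) 0 = 0$)
$B{\left(k,R \right)} = -18$ ($B{\left(k,R \right)} = \left(-3\right) 6 = -18$)
$s{\left(f,I \right)} = - \frac{f}{16}$ ($s{\left(f,I \right)} = \frac{f}{-16} = f \left(- \frac{1}{16}\right) = - \frac{f}{16}$)
$C{\left(U,M \right)} = M + U$
$V = - \frac{13}{8}$ ($V = 4 + \left(\left(- \frac{1}{16}\right) \left(-5\right) + 0\right) \left(-18\right) = 4 + \left(\frac{5}{16} + 0\right) \left(-18\right) = 4 + \frac{5}{16} \left(-18\right) = 4 - \frac{45}{8} = - \frac{13}{8} \approx -1.625$)
$p{\left(z \right)} = - \frac{13}{8} + z$ ($p{\left(z \right)} = z - \frac{13}{8} = - \frac{13}{8} + z$)
$p^{2}{\left(2 - 1 \right)} = \left(- \frac{13}{8} + \left(2 - 1\right)\right)^{2} = \left(- \frac{13}{8} + 1\right)^{2} = \left(- \frac{5}{8}\right)^{2} = \frac{25}{64}$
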